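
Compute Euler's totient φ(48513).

31824

Factor: 48513 = 3 · 103 · 157.
φ(48513) = (3−1) · (103−1) · (157−1) = 2 · 102 · 156 = 31824.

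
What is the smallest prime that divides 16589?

16589 is odd.
Digit sum 29, not divisible by 3.
Ends in 9: not divisible by 5.
7: 16589 = 7·2369 + 6
11: 16589 = 11·1508 + 1
13: 16589 = 13·1276 + 1
17: 16589 = 17·975 + 14
19: 16589 = 19·873 + 2
23: 16589 = 23·721 + 6
29: 16589 = 29·572 + 1
31: 16589 = 31·535 + 4
37: 16589 = 37·448 + 13
41: 16589 = 41·404 + 25
43: 16589 = 43·385 + 34
47: 16589 = 47·352 + 45
53: 16589 = 53·313

53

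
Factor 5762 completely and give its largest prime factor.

5762 = 2 · 2881
2881 = 43 · 67
67 is prime.
So 5762 = 2 · 43 · 67; the largest prime factor is 67.

67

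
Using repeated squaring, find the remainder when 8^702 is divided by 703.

8^1 ≡ 8 (mod 703)
8^2 ≡ 8^2 = 64 ≡ 64 (mod 703)
8^4 ≡ 64^2 = 4096 ≡ 581 (mod 703)
8^8 ≡ 581^2 = 337561 ≡ 121 (mod 703)
8^16 ≡ 121^2 = 14641 ≡ 581 (mod 703)
8^32 ≡ 581^2 = 337561 ≡ 121 (mod 703)
8^64 ≡ 121^2 = 14641 ≡ 581 (mod 703)
8^128 ≡ 581^2 = 337561 ≡ 121 (mod 703)
8^256 ≡ 121^2 = 14641 ≡ 581 (mod 703)
8^512 ≡ 581^2 = 337561 ≡ 121 (mod 703)
702 = 512 + 128 + 32 + 16 + 8 + 4 + 2 in binary powers of 2.
So 8^702 ≡ 121 · 121 · 121 · 581 · 121 · 581 · 64 ≡ 628 (mod 703).
Since 628 ≠ 1, base 8 is a Fermat witness: 703 is composite.

628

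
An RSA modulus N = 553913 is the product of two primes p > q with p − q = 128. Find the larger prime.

Since p = q + 128, we have 553913 = q(q + 128), so q² + 128q − 553913 = 0.
Discriminant: 128² + 4·553913 = 16384 + 2215652 = 2232036; √2232036 = 1494.
q = (−128 + 1494)/2 = 683, and p = q + 128 = 811.
Check: 683 · 811 = 553913.

811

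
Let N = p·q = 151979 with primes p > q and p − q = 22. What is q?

379

Since p = q + 22, we have 151979 = q(q + 22), so q² + 22q − 151979 = 0.
Discriminant: 22² + 4·151979 = 484 + 607916 = 608400; √608400 = 780.
q = (−22 + 780)/2 = 379, and p = q + 22 = 401.
Check: 379 · 401 = 151979.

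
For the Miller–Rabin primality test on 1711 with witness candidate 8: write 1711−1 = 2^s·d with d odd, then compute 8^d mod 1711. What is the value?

1711 − 1 = 1710 = 2^1 · 855, so d = 855.
8^1 ≡ 8 (mod 1711)
8^2 ≡ 8^2 = 64 ≡ 64 (mod 1711)
8^4 ≡ 64^2 = 4096 ≡ 674 (mod 1711)
8^8 ≡ 674^2 = 454276 ≡ 861 (mod 1711)
8^16 ≡ 861^2 = 741321 ≡ 458 (mod 1711)
8^32 ≡ 458^2 = 209764 ≡ 1022 (mod 1711)
8^64 ≡ 1022^2 = 1044484 ≡ 774 (mod 1711)
8^128 ≡ 774^2 = 599076 ≡ 226 (mod 1711)
8^256 ≡ 226^2 = 51076 ≡ 1457 (mod 1711)
8^512 ≡ 1457^2 = 2122849 ≡ 1209 (mod 1711)
855 = 512 + 256 + 64 + 16 + 4 + 2 + 1 in binary powers of 2.
So 8^855 ≡ 1209 · 1457 · 774 · 458 · 674 · 64 · 8 ≡ 50 (mod 1711).
Squaring chain: 50; never reaches −1, so base 8 is a Miller–Rabin witness that 1711 is composite.

50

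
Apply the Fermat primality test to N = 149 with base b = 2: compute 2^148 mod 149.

2^1 ≡ 2 (mod 149)
2^2 ≡ 2^2 = 4 ≡ 4 (mod 149)
2^4 ≡ 4^2 = 16 ≡ 16 (mod 149)
2^8 ≡ 16^2 = 256 ≡ 107 (mod 149)
2^16 ≡ 107^2 = 11449 ≡ 125 (mod 149)
2^32 ≡ 125^2 = 15625 ≡ 129 (mod 149)
2^64 ≡ 129^2 = 16641 ≡ 102 (mod 149)
2^128 ≡ 102^2 = 10404 ≡ 123 (mod 149)
148 = 128 + 16 + 4 in binary powers of 2.
So 2^148 ≡ 123 · 125 · 16 ≡ 1 (mod 149).
Since the result is 1, base 2 gives no evidence that 149 is composite.

1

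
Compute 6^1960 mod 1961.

6^1 ≡ 6 (mod 1961)
6^2 ≡ 6^2 = 36 ≡ 36 (mod 1961)
6^4 ≡ 36^2 = 1296 ≡ 1296 (mod 1961)
6^8 ≡ 1296^2 = 1679616 ≡ 1000 (mod 1961)
6^16 ≡ 1000^2 = 1000000 ≡ 1851 (mod 1961)
6^32 ≡ 1851^2 = 3426201 ≡ 334 (mod 1961)
6^64 ≡ 334^2 = 111556 ≡ 1740 (mod 1961)
6^128 ≡ 1740^2 = 3027600 ≡ 1777 (mod 1961)
6^256 ≡ 1777^2 = 3157729 ≡ 519 (mod 1961)
6^512 ≡ 519^2 = 269361 ≡ 704 (mod 1961)
6^1024 ≡ 704^2 = 495616 ≡ 1444 (mod 1961)
1960 = 1024 + 512 + 256 + 128 + 32 + 8 in binary powers of 2.
So 6^1960 ≡ 1444 · 704 · 519 · 1777 · 334 · 1000 ≡ 1444 (mod 1961).
Since 1444 ≠ 1, base 6 is a Fermat witness: 1961 is composite.

1444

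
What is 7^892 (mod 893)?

7^1 ≡ 7 (mod 893)
7^2 ≡ 7^2 = 49 ≡ 49 (mod 893)
7^4 ≡ 49^2 = 2401 ≡ 615 (mod 893)
7^8 ≡ 615^2 = 378225 ≡ 486 (mod 893)
7^16 ≡ 486^2 = 236196 ≡ 444 (mod 893)
7^32 ≡ 444^2 = 197136 ≡ 676 (mod 893)
7^64 ≡ 676^2 = 456976 ≡ 653 (mod 893)
7^128 ≡ 653^2 = 426409 ≡ 448 (mod 893)
7^256 ≡ 448^2 = 200704 ≡ 672 (mod 893)
7^512 ≡ 672^2 = 451584 ≡ 619 (mod 893)
892 = 512 + 256 + 64 + 32 + 16 + 8 + 4 in binary powers of 2.
So 7^892 ≡ 619 · 672 · 653 · 676 · 444 · 486 · 615 ≡ 653 (mod 893).
Since 653 ≠ 1, base 7 is a Fermat witness: 893 is composite.

653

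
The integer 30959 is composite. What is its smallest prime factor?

83

30959 is odd.
Digit sum 26, not divisible by 3.
Ends in 9: not divisible by 5.
7: 30959 = 7·4422 + 5
11: 30959 = 11·2814 + 5
13: 30959 = 13·2381 + 6
17: 30959 = 17·1821 + 2
19: 30959 = 19·1629 + 8
23: 30959 = 23·1346 + 1
29: 30959 = 29·1067 + 16
31: 30959 = 31·998 + 21
37: 30959 = 37·836 + 27
41: 30959 = 41·755 + 4
43: 30959 = 43·719 + 42
47: 30959 = 47·658 + 33
53: 30959 = 53·584 + 7
59: 30959 = 59·524 + 43
61: 30959 = 61·507 + 32
67: 30959 = 67·462 + 5
71: 30959 = 71·436 + 3
73: 30959 = 73·424 + 7
79: 30959 = 79·391 + 70
83: 30959 = 83·373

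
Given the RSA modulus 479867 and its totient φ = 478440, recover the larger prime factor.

887

φ(n) = (p−1)(q−1) = n − (p+q) + 1, so p + q = 479867 − 478440 + 1 = 1428.
p and q are the roots of t² − 1428t + 479867 = 0.
Discriminant: 1428² − 4·479867 = 2039184 − 1919468 = 119716; √119716 = 346.
q = (1428 − 346)/2 = 541, p = (1428 + 346)/2 = 887.
Check: 541 · 887 = 479867.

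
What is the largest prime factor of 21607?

21607 = 17 · 1271
1271 = 31 · 41
41 is prime.
So 21607 = 17 · 31 · 41; the largest prime factor is 41.

41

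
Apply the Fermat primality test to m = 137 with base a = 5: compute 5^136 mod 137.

5^1 ≡ 5 (mod 137)
5^2 ≡ 5^2 = 25 ≡ 25 (mod 137)
5^4 ≡ 25^2 = 625 ≡ 77 (mod 137)
5^8 ≡ 77^2 = 5929 ≡ 38 (mod 137)
5^16 ≡ 38^2 = 1444 ≡ 74 (mod 137)
5^32 ≡ 74^2 = 5476 ≡ 133 (mod 137)
5^64 ≡ 133^2 = 17689 ≡ 16 (mod 137)
5^128 ≡ 16^2 = 256 ≡ 119 (mod 137)
136 = 128 + 8 in binary powers of 2.
So 5^136 ≡ 119 · 38 ≡ 1 (mod 137).
Since the result is 1, base 5 gives no evidence that 137 is composite.

1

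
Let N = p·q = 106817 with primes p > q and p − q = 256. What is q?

Since p = q + 256, we have 106817 = q(q + 256), so q² + 256q − 106817 = 0.
Discriminant: 256² + 4·106817 = 65536 + 427268 = 492804; √492804 = 702.
q = (−256 + 702)/2 = 223, and p = q + 256 = 479.
Check: 223 · 479 = 106817.

223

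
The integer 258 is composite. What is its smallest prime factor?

2

258 is even: 2 divides it.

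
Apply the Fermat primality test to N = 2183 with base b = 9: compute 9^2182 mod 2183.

9^1 ≡ 9 (mod 2183)
9^2 ≡ 9^2 = 81 ≡ 81 (mod 2183)
9^4 ≡ 81^2 = 6561 ≡ 12 (mod 2183)
9^8 ≡ 12^2 = 144 ≡ 144 (mod 2183)
9^16 ≡ 144^2 = 20736 ≡ 1089 (mod 2183)
9^32 ≡ 1089^2 = 1185921 ≡ 552 (mod 2183)
9^64 ≡ 552^2 = 304704 ≡ 1267 (mod 2183)
9^128 ≡ 1267^2 = 1605289 ≡ 784 (mod 2183)
9^256 ≡ 784^2 = 614656 ≡ 1233 (mod 2183)
9^512 ≡ 1233^2 = 1520289 ≡ 921 (mod 2183)
9^1024 ≡ 921^2 = 848241 ≡ 1237 (mod 2183)
9^2048 ≡ 1237^2 = 1530169 ≡ 2069 (mod 2183)
2182 = 2048 + 128 + 4 + 2 in binary powers of 2.
So 9^2182 ≡ 2069 · 784 · 12 · 81 ≡ 1196 (mod 2183).
Since 1196 ≠ 1, base 9 is a Fermat witness: 2183 is composite.

1196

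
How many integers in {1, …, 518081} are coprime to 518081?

Factor: 518081 = 47 · 73 · 151.
φ(518081) = (47−1) · (73−1) · (151−1) = 46 · 72 · 150 = 496800.

496800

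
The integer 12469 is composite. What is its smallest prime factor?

37

12469 is odd.
Digit sum 22, not divisible by 3.
Ends in 9: not divisible by 5.
7: 12469 = 7·1781 + 2
11: 12469 = 11·1133 + 6
13: 12469 = 13·959 + 2
17: 12469 = 17·733 + 8
19: 12469 = 19·656 + 5
23: 12469 = 23·542 + 3
29: 12469 = 29·429 + 28
31: 12469 = 31·402 + 7
37: 12469 = 37·337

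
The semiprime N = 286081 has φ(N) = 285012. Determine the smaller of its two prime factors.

523

φ(n) = (p−1)(q−1) = n − (p+q) + 1, so p + q = 286081 − 285012 + 1 = 1070.
p and q are the roots of t² − 1070t + 286081 = 0.
Discriminant: 1070² − 4·286081 = 1144900 − 1144324 = 576; √576 = 24.
q = (1070 − 24)/2 = 523, p = (1070 + 24)/2 = 547.
Check: 523 · 547 = 286081.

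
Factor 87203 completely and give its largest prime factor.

87203 = 29 · 3007
3007 = 31 · 97
97 is prime.
So 87203 = 29 · 31 · 97; the largest prime factor is 97.

97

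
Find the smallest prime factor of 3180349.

3180349 is odd.
Digit sum 28, not divisible by 3.
Ends in 9: not divisible by 5.
7: 3180349 = 7·454335 + 4
11: 3180349 = 11·289122 + 7
13: 3180349 = 13·244642 + 3
17: 3180349 = 17·187079 + 6
19: 3180349 = 19·167386 + 15
23: 3180349 = 23·138276 + 1
29: 3180349 = 29·109667 + 6
31: 3180349 = 31·102591 + 28
37: 3180349 = 37·85955 + 14
41: 3180349 = 41·77569 + 20
43: 3180349 = 43·73961 + 26
47: 3180349 = 47·67667

47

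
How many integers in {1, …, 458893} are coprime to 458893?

436800

Factor: 458893 = 31 · 113 · 131.
φ(458893) = (31−1) · (113−1) · (131−1) = 30 · 112 · 130 = 436800.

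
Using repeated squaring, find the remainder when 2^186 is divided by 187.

2^1 ≡ 2 (mod 187)
2^2 ≡ 2^2 = 4 ≡ 4 (mod 187)
2^4 ≡ 4^2 = 16 ≡ 16 (mod 187)
2^8 ≡ 16^2 = 256 ≡ 69 (mod 187)
2^16 ≡ 69^2 = 4761 ≡ 86 (mod 187)
2^32 ≡ 86^2 = 7396 ≡ 103 (mod 187)
2^64 ≡ 103^2 = 10609 ≡ 137 (mod 187)
2^128 ≡ 137^2 = 18769 ≡ 69 (mod 187)
186 = 128 + 32 + 16 + 8 + 2 in binary powers of 2.
So 2^186 ≡ 69 · 103 · 86 · 69 · 4 ≡ 174 (mod 187).
Since 174 ≠ 1, base 2 is a Fermat witness: 187 is composite.

174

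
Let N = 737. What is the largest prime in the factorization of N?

67

737 = 11 · 67
67 is prime.
So 737 = 11 · 67; the largest prime factor is 67.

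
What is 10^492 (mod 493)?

10^1 ≡ 10 (mod 493)
10^2 ≡ 10^2 = 100 ≡ 100 (mod 493)
10^4 ≡ 100^2 = 10000 ≡ 140 (mod 493)
10^8 ≡ 140^2 = 19600 ≡ 373 (mod 493)
10^16 ≡ 373^2 = 139129 ≡ 103 (mod 493)
10^32 ≡ 103^2 = 10609 ≡ 256 (mod 493)
10^64 ≡ 256^2 = 65536 ≡ 460 (mod 493)
10^128 ≡ 460^2 = 211600 ≡ 103 (mod 493)
10^256 ≡ 103^2 = 10609 ≡ 256 (mod 493)
492 = 256 + 128 + 64 + 32 + 8 + 4 in binary powers of 2.
So 10^492 ≡ 256 · 103 · 460 · 256 · 373 · 140 ≡ 132 (mod 493).
Since 132 ≠ 1, base 10 is a Fermat witness: 493 is composite.

132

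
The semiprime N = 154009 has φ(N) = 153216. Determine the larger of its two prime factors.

φ(n) = (p−1)(q−1) = n − (p+q) + 1, so p + q = 154009 − 153216 + 1 = 794.
p and q are the roots of t² − 794t + 154009 = 0.
Discriminant: 794² − 4·154009 = 630436 − 616036 = 14400; √14400 = 120.
q = (794 − 120)/2 = 337, p = (794 + 120)/2 = 457.
Check: 337 · 457 = 154009.

457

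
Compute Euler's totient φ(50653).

49284

Factor: 50653 = 37^3.
φ(50653) = 37^2·(37−1) = 49284.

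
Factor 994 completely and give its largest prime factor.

994 = 2 · 497
497 = 7 · 71
71 is prime.
So 994 = 2 · 7 · 71; the largest prime factor is 71.

71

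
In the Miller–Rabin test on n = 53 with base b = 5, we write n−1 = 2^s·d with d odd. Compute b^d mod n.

23

53 − 1 = 52 = 2^2 · 13, so d = 13.
5^1 ≡ 5 (mod 53)
5^2 ≡ 5^2 = 25 ≡ 25 (mod 53)
5^4 ≡ 25^2 = 625 ≡ 42 (mod 53)
5^8 ≡ 42^2 = 1764 ≡ 15 (mod 53)
13 = 8 + 4 + 1 in binary powers of 2.
So 5^13 ≡ 15 · 42 · 5 ≡ 23 (mod 53).
Squaring chain: 23 → 52; reaches −1, so base 5 does not prove 53 composite.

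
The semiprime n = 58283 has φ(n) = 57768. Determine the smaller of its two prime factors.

167

φ(n) = (p−1)(q−1) = n − (p+q) + 1, so p + q = 58283 − 57768 + 1 = 516.
p and q are the roots of t² − 516t + 58283 = 0.
Discriminant: 516² − 4·58283 = 266256 − 233132 = 33124; √33124 = 182.
q = (516 − 182)/2 = 167, p = (516 + 182)/2 = 349.
Check: 167 · 349 = 58283.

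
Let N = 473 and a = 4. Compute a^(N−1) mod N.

4^1 ≡ 4 (mod 473)
4^2 ≡ 4^2 = 16 ≡ 16 (mod 473)
4^4 ≡ 16^2 = 256 ≡ 256 (mod 473)
4^8 ≡ 256^2 = 65536 ≡ 262 (mod 473)
4^16 ≡ 262^2 = 68644 ≡ 59 (mod 473)
4^32 ≡ 59^2 = 3481 ≡ 170 (mod 473)
4^64 ≡ 170^2 = 28900 ≡ 47 (mod 473)
4^128 ≡ 47^2 = 2209 ≡ 317 (mod 473)
4^256 ≡ 317^2 = 100489 ≡ 213 (mod 473)
472 = 256 + 128 + 64 + 16 + 8 in binary powers of 2.
So 4^472 ≡ 213 · 317 · 47 · 59 · 262 ≡ 236 (mod 473).
Since 236 ≠ 1, base 4 is a Fermat witness: 473 is composite.

236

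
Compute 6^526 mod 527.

366

6^1 ≡ 6 (mod 527)
6^2 ≡ 6^2 = 36 ≡ 36 (mod 527)
6^4 ≡ 36^2 = 1296 ≡ 242 (mod 527)
6^8 ≡ 242^2 = 58564 ≡ 67 (mod 527)
6^16 ≡ 67^2 = 4489 ≡ 273 (mod 527)
6^32 ≡ 273^2 = 74529 ≡ 222 (mod 527)
6^64 ≡ 222^2 = 49284 ≡ 273 (mod 527)
6^128 ≡ 273^2 = 74529 ≡ 222 (mod 527)
6^256 ≡ 222^2 = 49284 ≡ 273 (mod 527)
6^512 ≡ 273^2 = 74529 ≡ 222 (mod 527)
526 = 512 + 8 + 4 + 2 in binary powers of 2.
So 6^526 ≡ 222 · 67 · 242 · 36 ≡ 366 (mod 527).
Since 366 ≠ 1, base 6 is a Fermat witness: 527 is composite.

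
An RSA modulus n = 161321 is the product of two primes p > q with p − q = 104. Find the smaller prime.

Since p = q + 104, we have 161321 = q(q + 104), so q² + 104q − 161321 = 0.
Discriminant: 104² + 4·161321 = 10816 + 645284 = 656100; √656100 = 810.
q = (−104 + 810)/2 = 353, and p = q + 104 = 457.
Check: 353 · 457 = 161321.

353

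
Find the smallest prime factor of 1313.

13

1313 is odd.
Digit sum 8, not divisible by 3.
Ends in 3: not divisible by 5.
7: 1313 = 7·187 + 4
11: 1313 = 11·119 + 4
13: 1313 = 13·101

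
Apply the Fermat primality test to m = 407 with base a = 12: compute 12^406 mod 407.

12

12^1 ≡ 12 (mod 407)
12^2 ≡ 12^2 = 144 ≡ 144 (mod 407)
12^4 ≡ 144^2 = 20736 ≡ 386 (mod 407)
12^8 ≡ 386^2 = 148996 ≡ 34 (mod 407)
12^16 ≡ 34^2 = 1156 ≡ 342 (mod 407)
12^32 ≡ 342^2 = 116964 ≡ 155 (mod 407)
12^64 ≡ 155^2 = 24025 ≡ 12 (mod 407)
12^128 ≡ 12^2 = 144 ≡ 144 (mod 407)
12^256 ≡ 144^2 = 20736 ≡ 386 (mod 407)
406 = 256 + 128 + 16 + 4 + 2 in binary powers of 2.
So 12^406 ≡ 386 · 144 · 342 · 386 · 144 ≡ 12 (mod 407).
Since 12 ≠ 1, base 12 is a Fermat witness: 407 is composite.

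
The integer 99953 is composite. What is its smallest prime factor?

99953 is odd.
Digit sum 35, not divisible by 3.
Ends in 3: not divisible by 5.
7: 99953 = 7·14279

7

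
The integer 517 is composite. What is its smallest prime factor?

517 is odd.
Digit sum 13, not divisible by 3.
Ends in 7: not divisible by 5.
7: 517 = 7·73 + 6
11: 517 = 11·47

11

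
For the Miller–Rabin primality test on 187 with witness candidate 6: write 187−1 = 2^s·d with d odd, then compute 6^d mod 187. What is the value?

187 − 1 = 186 = 2^1 · 93, so d = 93.
6^1 ≡ 6 (mod 187)
6^2 ≡ 6^2 = 36 ≡ 36 (mod 187)
6^4 ≡ 36^2 = 1296 ≡ 174 (mod 187)
6^8 ≡ 174^2 = 30276 ≡ 169 (mod 187)
6^16 ≡ 169^2 = 28561 ≡ 137 (mod 187)
6^32 ≡ 137^2 = 18769 ≡ 69 (mod 187)
6^64 ≡ 69^2 = 4761 ≡ 86 (mod 187)
93 = 64 + 16 + 8 + 4 + 1 in binary powers of 2.
So 6^93 ≡ 86 · 137 · 169 · 174 · 6 ≡ 95 (mod 187).
Squaring chain: 95; never reaches −1, so base 6 is a Miller–Rabin witness that 187 is composite.

95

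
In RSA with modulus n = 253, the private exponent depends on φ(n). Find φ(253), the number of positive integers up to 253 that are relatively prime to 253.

Factor: 253 = 11 · 23.
φ(253) = (11−1) · (23−1) = 10 · 22 = 220.

220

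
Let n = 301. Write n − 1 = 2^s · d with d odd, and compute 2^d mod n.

204

301 − 1 = 300 = 2^2 · 75, so d = 75.
2^1 ≡ 2 (mod 301)
2^2 ≡ 2^2 = 4 ≡ 4 (mod 301)
2^4 ≡ 4^2 = 16 ≡ 16 (mod 301)
2^8 ≡ 16^2 = 256 ≡ 256 (mod 301)
2^16 ≡ 256^2 = 65536 ≡ 219 (mod 301)
2^32 ≡ 219^2 = 47961 ≡ 102 (mod 301)
2^64 ≡ 102^2 = 10404 ≡ 170 (mod 301)
75 = 64 + 8 + 2 + 1 in binary powers of 2.
So 2^75 ≡ 170 · 256 · 4 · 2 ≡ 204 (mod 301).
Squaring chain: 204 → 78; never reaches −1, so base 2 is a Miller–Rabin witness that 301 is composite.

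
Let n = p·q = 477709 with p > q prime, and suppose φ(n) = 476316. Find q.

φ(n) = (p−1)(q−1) = n − (p+q) + 1, so p + q = 477709 − 476316 + 1 = 1394.
p and q are the roots of t² − 1394t + 477709 = 0.
Discriminant: 1394² − 4·477709 = 1943236 − 1910836 = 32400; √32400 = 180.
q = (1394 − 180)/2 = 607, p = (1394 + 180)/2 = 787.
Check: 607 · 787 = 477709.

607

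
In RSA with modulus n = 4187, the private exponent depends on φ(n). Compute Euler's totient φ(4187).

4056

Factor: 4187 = 53 · 79.
φ(4187) = (53−1) · (79−1) = 52 · 78 = 4056.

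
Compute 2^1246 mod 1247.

173

2^1 ≡ 2 (mod 1247)
2^2 ≡ 2^2 = 4 ≡ 4 (mod 1247)
2^4 ≡ 4^2 = 16 ≡ 16 (mod 1247)
2^8 ≡ 16^2 = 256 ≡ 256 (mod 1247)
2^16 ≡ 256^2 = 65536 ≡ 692 (mod 1247)
2^32 ≡ 692^2 = 478864 ≡ 16 (mod 1247)
2^64 ≡ 16^2 = 256 ≡ 256 (mod 1247)
2^128 ≡ 256^2 = 65536 ≡ 692 (mod 1247)
2^256 ≡ 692^2 = 478864 ≡ 16 (mod 1247)
2^512 ≡ 16^2 = 256 ≡ 256 (mod 1247)
2^1024 ≡ 256^2 = 65536 ≡ 692 (mod 1247)
1246 = 1024 + 128 + 64 + 16 + 8 + 4 + 2 in binary powers of 2.
So 2^1246 ≡ 692 · 692 · 256 · 692 · 256 · 16 · 4 ≡ 173 (mod 1247).
Since 173 ≠ 1, base 2 is a Fermat witness: 1247 is composite.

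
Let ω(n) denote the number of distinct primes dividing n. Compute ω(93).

2

93 = 3 · 31
93 = 3 · 31, which has 2 distinct prime factors.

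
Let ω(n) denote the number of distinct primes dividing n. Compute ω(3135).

4

3135 = 3 · 1045
1045 = 5 · 209
209 = 11 · 19
3135 = 3 · 5 · 11 · 19, which has 4 distinct prime factors.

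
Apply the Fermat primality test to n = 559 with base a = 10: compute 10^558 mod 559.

10^1 ≡ 10 (mod 559)
10^2 ≡ 10^2 = 100 ≡ 100 (mod 559)
10^4 ≡ 100^2 = 10000 ≡ 497 (mod 559)
10^8 ≡ 497^2 = 247009 ≡ 490 (mod 559)
10^16 ≡ 490^2 = 240100 ≡ 289 (mod 559)
10^32 ≡ 289^2 = 83521 ≡ 230 (mod 559)
10^64 ≡ 230^2 = 52900 ≡ 354 (mod 559)
10^128 ≡ 354^2 = 125316 ≡ 100 (mod 559)
10^256 ≡ 100^2 = 10000 ≡ 497 (mod 559)
10^512 ≡ 497^2 = 247009 ≡ 490 (mod 559)
558 = 512 + 32 + 8 + 4 + 2 in binary powers of 2.
So 10^558 ≡ 490 · 230 · 490 · 497 · 100 ≡ 365 (mod 559).
Since 365 ≠ 1, base 10 is a Fermat witness: 559 is composite.

365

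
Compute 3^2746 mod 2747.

3^1 ≡ 3 (mod 2747)
3^2 ≡ 3^2 = 9 ≡ 9 (mod 2747)
3^4 ≡ 9^2 = 81 ≡ 81 (mod 2747)
3^8 ≡ 81^2 = 6561 ≡ 1067 (mod 2747)
3^16 ≡ 1067^2 = 1138489 ≡ 1231 (mod 2747)
3^32 ≡ 1231^2 = 1515361 ≡ 1764 (mod 2747)
3^64 ≡ 1764^2 = 3111696 ≡ 2092 (mod 2747)
3^128 ≡ 2092^2 = 4376464 ≡ 493 (mod 2747)
3^256 ≡ 493^2 = 243049 ≡ 1313 (mod 2747)
3^512 ≡ 1313^2 = 1723969 ≡ 1600 (mod 2747)
3^1024 ≡ 1600^2 = 2560000 ≡ 2543 (mod 2747)
3^2048 ≡ 2543^2 = 6466849 ≡ 411 (mod 2747)
2746 = 2048 + 512 + 128 + 32 + 16 + 8 + 2 in binary powers of 2.
So 3^2746 ≡ 411 · 1600 · 493 · 1764 · 1231 · 1067 · 9 ≡ 91 (mod 2747).
Since 91 ≠ 1, base 3 is a Fermat witness: 2747 is composite.

91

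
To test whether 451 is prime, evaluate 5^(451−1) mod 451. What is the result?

5^1 ≡ 5 (mod 451)
5^2 ≡ 5^2 = 25 ≡ 25 (mod 451)
5^4 ≡ 25^2 = 625 ≡ 174 (mod 451)
5^8 ≡ 174^2 = 30276 ≡ 59 (mod 451)
5^16 ≡ 59^2 = 3481 ≡ 324 (mod 451)
5^32 ≡ 324^2 = 104976 ≡ 344 (mod 451)
5^64 ≡ 344^2 = 118336 ≡ 174 (mod 451)
5^128 ≡ 174^2 = 30276 ≡ 59 (mod 451)
5^256 ≡ 59^2 = 3481 ≡ 324 (mod 451)
450 = 256 + 128 + 64 + 2 in binary powers of 2.
So 5^450 ≡ 324 · 59 · 174 · 25 ≡ 122 (mod 451).
Since 122 ≠ 1, base 5 is a Fermat witness: 451 is composite.

122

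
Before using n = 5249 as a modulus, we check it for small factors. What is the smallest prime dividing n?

29

5249 is odd.
Digit sum 20, not divisible by 3.
Ends in 9: not divisible by 5.
7: 5249 = 7·749 + 6
11: 5249 = 11·477 + 2
13: 5249 = 13·403 + 10
17: 5249 = 17·308 + 13
19: 5249 = 19·276 + 5
23: 5249 = 23·228 + 5
29: 5249 = 29·181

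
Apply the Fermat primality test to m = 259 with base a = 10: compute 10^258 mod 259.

1

10^1 ≡ 10 (mod 259)
10^2 ≡ 10^2 = 100 ≡ 100 (mod 259)
10^4 ≡ 100^2 = 10000 ≡ 158 (mod 259)
10^8 ≡ 158^2 = 24964 ≡ 100 (mod 259)
10^16 ≡ 100^2 = 10000 ≡ 158 (mod 259)
10^32 ≡ 158^2 = 24964 ≡ 100 (mod 259)
10^64 ≡ 100^2 = 10000 ≡ 158 (mod 259)
10^128 ≡ 158^2 = 24964 ≡ 100 (mod 259)
10^256 ≡ 100^2 = 10000 ≡ 158 (mod 259)
258 = 256 + 2 in binary powers of 2.
So 10^258 ≡ 158 · 100 ≡ 1 (mod 259).
Since the result is 1, base 10 gives no evidence that 259 is composite.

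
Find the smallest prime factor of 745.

5

745 is odd.
Digit sum 16, not divisible by 3.
Ends in 5: divisible by 5.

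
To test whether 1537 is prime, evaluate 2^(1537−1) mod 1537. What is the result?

49

2^1 ≡ 2 (mod 1537)
2^2 ≡ 2^2 = 4 ≡ 4 (mod 1537)
2^4 ≡ 4^2 = 16 ≡ 16 (mod 1537)
2^8 ≡ 16^2 = 256 ≡ 256 (mod 1537)
2^16 ≡ 256^2 = 65536 ≡ 982 (mod 1537)
2^32 ≡ 982^2 = 964324 ≡ 625 (mod 1537)
2^64 ≡ 625^2 = 390625 ≡ 227 (mod 1537)
2^128 ≡ 227^2 = 51529 ≡ 808 (mod 1537)
2^256 ≡ 808^2 = 652864 ≡ 1176 (mod 1537)
2^512 ≡ 1176^2 = 1382976 ≡ 1213 (mod 1537)
2^1024 ≡ 1213^2 = 1471369 ≡ 460 (mod 1537)
1536 = 1024 + 512 in binary powers of 2.
So 2^1536 ≡ 460 · 1213 ≡ 49 (mod 1537).
Since 49 ≠ 1, base 2 is a Fermat witness: 1537 is composite.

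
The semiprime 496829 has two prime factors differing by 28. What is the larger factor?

719

Since p = q + 28, we have 496829 = q(q + 28), so q² + 28q − 496829 = 0.
Discriminant: 28² + 4·496829 = 784 + 1987316 = 1988100; √1988100 = 1410.
q = (−28 + 1410)/2 = 691, and p = q + 28 = 719.
Check: 691 · 719 = 496829.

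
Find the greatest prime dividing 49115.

49115 = 5 · 9823
9823 = 11 · 893
893 = 19 · 47
47 is prime.
So 49115 = 5 · 11 · 19 · 47; the largest prime factor is 47.

47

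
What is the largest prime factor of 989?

43

989 = 23 · 43
43 is prime.
So 989 = 23 · 43; the largest prime factor is 43.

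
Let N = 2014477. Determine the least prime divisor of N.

53

2014477 is odd.
Digit sum 25, not divisible by 3.
Ends in 7: not divisible by 5.
7: 2014477 = 7·287782 + 3
11: 2014477 = 11·183134 + 3
13: 2014477 = 13·154959 + 10
17: 2014477 = 17·118498 + 11
19: 2014477 = 19·106025 + 2
23: 2014477 = 23·87585 + 22
29: 2014477 = 29·69464 + 21
31: 2014477 = 31·64983 + 4
37: 2014477 = 37·54445 + 12
41: 2014477 = 41·49133 + 24
43: 2014477 = 43·46848 + 13
47: 2014477 = 47·42861 + 10
53: 2014477 = 53·38009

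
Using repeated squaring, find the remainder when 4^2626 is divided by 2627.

2560

4^1 ≡ 4 (mod 2627)
4^2 ≡ 4^2 = 16 ≡ 16 (mod 2627)
4^4 ≡ 16^2 = 256 ≡ 256 (mod 2627)
4^8 ≡ 256^2 = 65536 ≡ 2488 (mod 2627)
4^16 ≡ 2488^2 = 6190144 ≡ 932 (mod 2627)
4^32 ≡ 932^2 = 868624 ≡ 1714 (mod 2627)
4^64 ≡ 1714^2 = 2937796 ≡ 810 (mod 2627)
4^128 ≡ 810^2 = 656100 ≡ 1977 (mod 2627)
4^256 ≡ 1977^2 = 3908529 ≡ 2180 (mod 2627)
4^512 ≡ 2180^2 = 4752400 ≡ 157 (mod 2627)
4^1024 ≡ 157^2 = 24649 ≡ 1006 (mod 2627)
4^2048 ≡ 1006^2 = 1012036 ≡ 641 (mod 2627)
2626 = 2048 + 512 + 64 + 2 in binary powers of 2.
So 4^2626 ≡ 641 · 157 · 810 · 16 ≡ 2560 (mod 2627).
Since 2560 ≠ 1, base 4 is a Fermat witness: 2627 is composite.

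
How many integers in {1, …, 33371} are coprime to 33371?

28800

Factor: 33371 = 13 · 17 · 151.
φ(33371) = (13−1) · (17−1) · (151−1) = 12 · 16 · 150 = 28800.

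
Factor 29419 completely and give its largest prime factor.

29419 = 13 · 2263
2263 = 31 · 73
73 is prime.
So 29419 = 13 · 31 · 73; the largest prime factor is 73.

73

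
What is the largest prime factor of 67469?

67469 = 19 · 3551
3551 = 53 · 67
67 is prime.
So 67469 = 19 · 53 · 67; the largest prime factor is 67.

67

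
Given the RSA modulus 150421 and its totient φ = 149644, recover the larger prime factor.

φ(n) = (p−1)(q−1) = n − (p+q) + 1, so p + q = 150421 − 149644 + 1 = 778.
p and q are the roots of t² − 778t + 150421 = 0.
Discriminant: 778² − 4·150421 = 605284 − 601684 = 3600; √3600 = 60.
q = (778 − 60)/2 = 359, p = (778 + 60)/2 = 419.
Check: 359 · 419 = 150421.

419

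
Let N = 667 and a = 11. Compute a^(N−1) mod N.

11^1 ≡ 11 (mod 667)
11^2 ≡ 11^2 = 121 ≡ 121 (mod 667)
11^4 ≡ 121^2 = 14641 ≡ 634 (mod 667)
11^8 ≡ 634^2 = 401956 ≡ 422 (mod 667)
11^16 ≡ 422^2 = 178084 ≡ 662 (mod 667)
11^32 ≡ 662^2 = 438244 ≡ 25 (mod 667)
11^64 ≡ 25^2 = 625 ≡ 625 (mod 667)
11^128 ≡ 625^2 = 390625 ≡ 430 (mod 667)
11^256 ≡ 430^2 = 184900 ≡ 141 (mod 667)
11^512 ≡ 141^2 = 19881 ≡ 538 (mod 667)
666 = 512 + 128 + 16 + 8 + 2 in binary powers of 2.
So 11^666 ≡ 538 · 430 · 662 · 422 · 121 ≡ 216 (mod 667).
Since 216 ≠ 1, base 11 is a Fermat witness: 667 is composite.

216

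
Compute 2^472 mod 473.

2^1 ≡ 2 (mod 473)
2^2 ≡ 2^2 = 4 ≡ 4 (mod 473)
2^4 ≡ 4^2 = 16 ≡ 16 (mod 473)
2^8 ≡ 16^2 = 256 ≡ 256 (mod 473)
2^16 ≡ 256^2 = 65536 ≡ 262 (mod 473)
2^32 ≡ 262^2 = 68644 ≡ 59 (mod 473)
2^64 ≡ 59^2 = 3481 ≡ 170 (mod 473)
2^128 ≡ 170^2 = 28900 ≡ 47 (mod 473)
2^256 ≡ 47^2 = 2209 ≡ 317 (mod 473)
472 = 256 + 128 + 64 + 16 + 8 in binary powers of 2.
So 2^472 ≡ 317 · 47 · 170 · 262 · 256 ≡ 422 (mod 473).
Since 422 ≠ 1, base 2 is a Fermat witness: 473 is composite.

422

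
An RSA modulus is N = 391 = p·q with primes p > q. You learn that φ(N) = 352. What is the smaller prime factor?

17

φ(n) = (p−1)(q−1) = n − (p+q) + 1, so p + q = 391 − 352 + 1 = 40.
p and q are the roots of t² − 40t + 391 = 0.
Discriminant: 40² − 4·391 = 1600 − 1564 = 36; √36 = 6.
q = (40 − 6)/2 = 17, p = (40 + 6)/2 = 23.
Check: 17 · 23 = 391.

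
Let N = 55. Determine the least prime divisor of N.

55 is odd.
Digit sum 10, not divisible by 3.
Ends in 5: divisible by 5.

5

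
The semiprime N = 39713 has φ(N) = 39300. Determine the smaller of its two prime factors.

φ(n) = (p−1)(q−1) = n − (p+q) + 1, so p + q = 39713 − 39300 + 1 = 414.
p and q are the roots of t² − 414t + 39713 = 0.
Discriminant: 414² − 4·39713 = 171396 − 158852 = 12544; √12544 = 112.
q = (414 − 112)/2 = 151, p = (414 + 112)/2 = 263.
Check: 151 · 263 = 39713.

151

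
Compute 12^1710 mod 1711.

1362

12^1 ≡ 12 (mod 1711)
12^2 ≡ 12^2 = 144 ≡ 144 (mod 1711)
12^4 ≡ 144^2 = 20736 ≡ 204 (mod 1711)
12^8 ≡ 204^2 = 41616 ≡ 552 (mod 1711)
12^16 ≡ 552^2 = 304704 ≡ 146 (mod 1711)
12^32 ≡ 146^2 = 21316 ≡ 784 (mod 1711)
12^64 ≡ 784^2 = 614656 ≡ 407 (mod 1711)
12^128 ≡ 407^2 = 165649 ≡ 1393 (mod 1711)
12^256 ≡ 1393^2 = 1940449 ≡ 175 (mod 1711)
12^512 ≡ 175^2 = 30625 ≡ 1538 (mod 1711)
12^1024 ≡ 1538^2 = 2365444 ≡ 842 (mod 1711)
1710 = 1024 + 512 + 128 + 32 + 8 + 4 + 2 in binary powers of 2.
So 12^1710 ≡ 842 · 1538 · 1393 · 784 · 552 · 204 · 144 ≡ 1362 (mod 1711).
Since 1362 ≠ 1, base 12 is a Fermat witness: 1711 is composite.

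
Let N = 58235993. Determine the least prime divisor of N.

89

58235993 is odd.
Digit sum 44, not divisible by 3.
Ends in 3: not divisible by 5.
7: 58235993 = 7·8319427 + 4
11: 58235993 = 11·5294181 + 2
13: 58235993 = 13·4479691 + 10
17: 58235993 = 17·3425646 + 11
19: 58235993 = 19·3065052 + 5
23: 58235993 = 23·2531999 + 16
29: 58235993 = 29·2008137 + 20
31: 58235993 = 31·1878580 + 13
37: 58235993 = 37·1573945 + 28
41: 58235993 = 41·1420390 + 3
43: 58235993 = 43·1354325 + 18
47: 58235993 = 47·1239063 + 32
53: 58235993 = 53·1098792 + 17
59: 58235993 = 59·987050 + 43
61: 58235993 = 61·954688 + 25
67: 58235993 = 67·869193 + 62
71: 58235993 = 71·820225 + 18
73: 58235993 = 73·797753 + 24
79: 58235993 = 79·737164 + 37
83: 58235993 = 83·701638 + 39
89: 58235993 = 89·654337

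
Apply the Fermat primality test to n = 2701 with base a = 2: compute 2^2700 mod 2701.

1

2^1 ≡ 2 (mod 2701)
2^2 ≡ 2^2 = 4 ≡ 4 (mod 2701)
2^4 ≡ 4^2 = 16 ≡ 16 (mod 2701)
2^8 ≡ 16^2 = 256 ≡ 256 (mod 2701)
2^16 ≡ 256^2 = 65536 ≡ 712 (mod 2701)
2^32 ≡ 712^2 = 506944 ≡ 1857 (mod 2701)
2^64 ≡ 1857^2 = 3448449 ≡ 1973 (mod 2701)
2^128 ≡ 1973^2 = 3892729 ≡ 588 (mod 2701)
2^256 ≡ 588^2 = 345744 ≡ 16 (mod 2701)
2^512 ≡ 16^2 = 256 ≡ 256 (mod 2701)
2^1024 ≡ 256^2 = 65536 ≡ 712 (mod 2701)
2^2048 ≡ 712^2 = 506944 ≡ 1857 (mod 2701)
2700 = 2048 + 512 + 128 + 8 + 4 in binary powers of 2.
So 2^2700 ≡ 1857 · 256 · 588 · 256 · 16 ≡ 1 (mod 2701).
Since the result is 1, base 2 gives no evidence that 2701 is composite.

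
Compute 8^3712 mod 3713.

3494

8^1 ≡ 8 (mod 3713)
8^2 ≡ 8^2 = 64 ≡ 64 (mod 3713)
8^4 ≡ 64^2 = 4096 ≡ 383 (mod 3713)
8^8 ≡ 383^2 = 146689 ≡ 1882 (mod 3713)
8^16 ≡ 1882^2 = 3541924 ≡ 3435 (mod 3713)
8^32 ≡ 3435^2 = 11799225 ≡ 3024 (mod 3713)
8^64 ≡ 3024^2 = 9144576 ≡ 3170 (mod 3713)
8^128 ≡ 3170^2 = 10048900 ≡ 1522 (mod 3713)
8^256 ≡ 1522^2 = 2316484 ≡ 3285 (mod 3713)
8^512 ≡ 3285^2 = 10791225 ≡ 1247 (mod 3713)
8^1024 ≡ 1247^2 = 1555009 ≡ 2975 (mod 3713)
8^2048 ≡ 2975^2 = 8850625 ≡ 2546 (mod 3713)
3712 = 2048 + 1024 + 512 + 128 in binary powers of 2.
So 8^3712 ≡ 2546 · 2975 · 1247 · 1522 ≡ 3494 (mod 3713).
Since 3494 ≠ 1, base 8 is a Fermat witness: 3713 is composite.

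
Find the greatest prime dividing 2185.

23

2185 = 5 · 437
437 = 19 · 23
23 is prime.
So 2185 = 5 · 19 · 23; the largest prime factor is 23.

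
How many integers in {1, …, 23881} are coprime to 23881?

19920

Factor: 23881 = 11 · 13 · 167.
φ(23881) = (11−1) · (13−1) · (167−1) = 10 · 12 · 166 = 19920.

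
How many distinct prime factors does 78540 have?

78540 = 2^2 · 19635
19635 = 3 · 6545
6545 = 5 · 1309
1309 = 7 · 187
187 = 11 · 17
78540 = 2^2 · 3 · 5 · 7 · 11 · 17, which has 6 distinct prime factors.

6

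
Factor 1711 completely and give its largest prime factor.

59

1711 = 29 · 59
59 is prime.
So 1711 = 29 · 59; the largest prime factor is 59.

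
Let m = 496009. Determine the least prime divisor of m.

17

496009 is odd.
Digit sum 28, not divisible by 3.
Ends in 9: not divisible by 5.
7: 496009 = 7·70858 + 3
11: 496009 = 11·45091 + 8
13: 496009 = 13·38154 + 7
17: 496009 = 17·29177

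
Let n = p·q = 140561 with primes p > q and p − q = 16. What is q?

Since p = q + 16, we have 140561 = q(q + 16), so q² + 16q − 140561 = 0.
Discriminant: 16² + 4·140561 = 256 + 562244 = 562500; √562500 = 750.
q = (−16 + 750)/2 = 367, and p = q + 16 = 383.
Check: 367 · 383 = 140561.

367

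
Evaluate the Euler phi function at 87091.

Factor: 87091 = 17 · 47 · 109.
φ(87091) = (17−1) · (47−1) · (109−1) = 16 · 46 · 108 = 79488.

79488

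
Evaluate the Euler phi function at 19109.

18816

Factor: 19109 = 97 · 197.
φ(19109) = (97−1) · (197−1) = 96 · 196 = 18816.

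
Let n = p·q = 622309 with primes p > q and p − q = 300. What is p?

953

Since p = q + 300, we have 622309 = q(q + 300), so q² + 300q − 622309 = 0.
Discriminant: 300² + 4·622309 = 90000 + 2489236 = 2579236; √2579236 = 1606.
q = (−300 + 1606)/2 = 653, and p = q + 300 = 953.
Check: 653 · 953 = 622309.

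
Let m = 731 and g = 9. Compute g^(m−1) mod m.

9^1 ≡ 9 (mod 731)
9^2 ≡ 9^2 = 81 ≡ 81 (mod 731)
9^4 ≡ 81^2 = 6561 ≡ 713 (mod 731)
9^8 ≡ 713^2 = 508369 ≡ 324 (mod 731)
9^16 ≡ 324^2 = 104976 ≡ 443 (mod 731)
9^32 ≡ 443^2 = 196249 ≡ 341 (mod 731)
9^64 ≡ 341^2 = 116281 ≡ 52 (mod 731)
9^128 ≡ 52^2 = 2704 ≡ 511 (mod 731)
9^256 ≡ 511^2 = 261121 ≡ 154 (mod 731)
9^512 ≡ 154^2 = 23716 ≡ 324 (mod 731)
730 = 512 + 128 + 64 + 16 + 8 + 2 in binary powers of 2.
So 9^730 ≡ 324 · 511 · 52 · 443 · 324 · 81 ≡ 13 (mod 731).
Since 13 ≠ 1, base 9 is a Fermat witness: 731 is composite.

13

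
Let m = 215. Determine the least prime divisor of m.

215 is odd.
Digit sum 8, not divisible by 3.
Ends in 5: divisible by 5.

5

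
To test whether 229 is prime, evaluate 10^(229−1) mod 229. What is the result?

1

10^1 ≡ 10 (mod 229)
10^2 ≡ 10^2 = 100 ≡ 100 (mod 229)
10^4 ≡ 100^2 = 10000 ≡ 153 (mod 229)
10^8 ≡ 153^2 = 23409 ≡ 51 (mod 229)
10^16 ≡ 51^2 = 2601 ≡ 82 (mod 229)
10^32 ≡ 82^2 = 6724 ≡ 83 (mod 229)
10^64 ≡ 83^2 = 6889 ≡ 19 (mod 229)
10^128 ≡ 19^2 = 361 ≡ 132 (mod 229)
228 = 128 + 64 + 32 + 4 in binary powers of 2.
So 10^228 ≡ 132 · 19 · 83 · 153 ≡ 1 (mod 229).
Since the result is 1, base 10 gives no evidence that 229 is composite.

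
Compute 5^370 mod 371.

149

5^1 ≡ 5 (mod 371)
5^2 ≡ 5^2 = 25 ≡ 25 (mod 371)
5^4 ≡ 25^2 = 625 ≡ 254 (mod 371)
5^8 ≡ 254^2 = 64516 ≡ 333 (mod 371)
5^16 ≡ 333^2 = 110889 ≡ 331 (mod 371)
5^32 ≡ 331^2 = 109561 ≡ 116 (mod 371)
5^64 ≡ 116^2 = 13456 ≡ 100 (mod 371)
5^128 ≡ 100^2 = 10000 ≡ 354 (mod 371)
5^256 ≡ 354^2 = 125316 ≡ 289 (mod 371)
370 = 256 + 64 + 32 + 16 + 2 in binary powers of 2.
So 5^370 ≡ 289 · 100 · 116 · 331 · 25 ≡ 149 (mod 371).
Since 149 ≠ 1, base 5 is a Fermat witness: 371 is composite.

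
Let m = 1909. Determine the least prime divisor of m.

23

1909 is odd.
Digit sum 19, not divisible by 3.
Ends in 9: not divisible by 5.
7: 1909 = 7·272 + 5
11: 1909 = 11·173 + 6
13: 1909 = 13·146 + 11
17: 1909 = 17·112 + 5
19: 1909 = 19·100 + 9
23: 1909 = 23·83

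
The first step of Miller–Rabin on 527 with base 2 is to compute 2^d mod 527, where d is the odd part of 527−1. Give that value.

349

527 − 1 = 526 = 2^1 · 263, so d = 263.
2^1 ≡ 2 (mod 527)
2^2 ≡ 2^2 = 4 ≡ 4 (mod 527)
2^4 ≡ 4^2 = 16 ≡ 16 (mod 527)
2^8 ≡ 16^2 = 256 ≡ 256 (mod 527)
2^16 ≡ 256^2 = 65536 ≡ 188 (mod 527)
2^32 ≡ 188^2 = 35344 ≡ 35 (mod 527)
2^64 ≡ 35^2 = 1225 ≡ 171 (mod 527)
2^128 ≡ 171^2 = 29241 ≡ 256 (mod 527)
2^256 ≡ 256^2 = 65536 ≡ 188 (mod 527)
263 = 256 + 4 + 2 + 1 in binary powers of 2.
So 2^263 ≡ 188 · 16 · 4 · 2 ≡ 349 (mod 527).
Squaring chain: 349; never reaches −1, so base 2 is a Miller–Rabin witness that 527 is composite.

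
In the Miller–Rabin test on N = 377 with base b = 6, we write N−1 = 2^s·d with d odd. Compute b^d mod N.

377 − 1 = 376 = 2^3 · 47, so d = 47.
6^1 ≡ 6 (mod 377)
6^2 ≡ 6^2 = 36 ≡ 36 (mod 377)
6^4 ≡ 36^2 = 1296 ≡ 165 (mod 377)
6^8 ≡ 165^2 = 27225 ≡ 81 (mod 377)
6^16 ≡ 81^2 = 6561 ≡ 152 (mod 377)
6^32 ≡ 152^2 = 23104 ≡ 107 (mod 377)
47 = 32 + 8 + 4 + 2 + 1 in binary powers of 2.
So 6^47 ≡ 107 · 81 · 165 · 36 · 6 ≡ 323 (mod 377).
Squaring chain: 323 → 277 → 198; never reaches −1, so base 6 is a Miller–Rabin witness that 377 is composite.

323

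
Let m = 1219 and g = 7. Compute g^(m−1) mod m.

7^1 ≡ 7 (mod 1219)
7^2 ≡ 7^2 = 49 ≡ 49 (mod 1219)
7^4 ≡ 49^2 = 2401 ≡ 1182 (mod 1219)
7^8 ≡ 1182^2 = 1397124 ≡ 150 (mod 1219)
7^16 ≡ 150^2 = 22500 ≡ 558 (mod 1219)
7^32 ≡ 558^2 = 311364 ≡ 519 (mod 1219)
7^64 ≡ 519^2 = 269361 ≡ 1181 (mod 1219)
7^128 ≡ 1181^2 = 1394761 ≡ 225 (mod 1219)
7^256 ≡ 225^2 = 50625 ≡ 646 (mod 1219)
7^512 ≡ 646^2 = 417316 ≡ 418 (mod 1219)
7^1024 ≡ 418^2 = 174724 ≡ 407 (mod 1219)
1218 = 1024 + 128 + 64 + 2 in binary powers of 2.
So 7^1218 ≡ 407 · 225 · 1181 · 49 ≡ 1070 (mod 1219).
Since 1070 ≠ 1, base 7 is a Fermat witness: 1219 is composite.

1070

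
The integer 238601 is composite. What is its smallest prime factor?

11

238601 is odd.
Digit sum 20, not divisible by 3.
Ends in 1: not divisible by 5.
7: 238601 = 7·34085 + 6
11: 238601 = 11·21691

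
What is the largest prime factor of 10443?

59

10443 = 3 · 3481
3481 = 59 · 59
59 = 59 · 1
So 10443 = 3 · 59^2; the largest prime factor is 59.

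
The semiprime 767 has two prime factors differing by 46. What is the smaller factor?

Since p = q + 46, we have 767 = q(q + 46), so q² + 46q − 767 = 0.
Discriminant: 46² + 4·767 = 2116 + 3068 = 5184; √5184 = 72.
q = (−46 + 72)/2 = 13, and p = q + 46 = 59.
Check: 13 · 59 = 767.

13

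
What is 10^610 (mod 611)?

10^1 ≡ 10 (mod 611)
10^2 ≡ 10^2 = 100 ≡ 100 (mod 611)
10^4 ≡ 100^2 = 10000 ≡ 224 (mod 611)
10^8 ≡ 224^2 = 50176 ≡ 74 (mod 611)
10^16 ≡ 74^2 = 5476 ≡ 588 (mod 611)
10^32 ≡ 588^2 = 345744 ≡ 529 (mod 611)
10^64 ≡ 529^2 = 279841 ≡ 3 (mod 611)
10^128 ≡ 3^2 = 9 ≡ 9 (mod 611)
10^256 ≡ 9^2 = 81 ≡ 81 (mod 611)
10^512 ≡ 81^2 = 6561 ≡ 451 (mod 611)
610 = 512 + 64 + 32 + 2 in binary powers of 2.
So 10^610 ≡ 451 · 3 · 529 · 100 ≡ 549 (mod 611).
Since 549 ≠ 1, base 10 is a Fermat witness: 611 is composite.

549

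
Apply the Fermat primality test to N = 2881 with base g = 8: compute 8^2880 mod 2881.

8^1 ≡ 8 (mod 2881)
8^2 ≡ 8^2 = 64 ≡ 64 (mod 2881)
8^4 ≡ 64^2 = 4096 ≡ 1215 (mod 2881)
8^8 ≡ 1215^2 = 1476225 ≡ 1153 (mod 2881)
8^16 ≡ 1153^2 = 1329409 ≡ 1268 (mod 2881)
8^32 ≡ 1268^2 = 1607824 ≡ 226 (mod 2881)
8^64 ≡ 226^2 = 51076 ≡ 2099 (mod 2881)
8^128 ≡ 2099^2 = 4405801 ≡ 752 (mod 2881)
8^256 ≡ 752^2 = 565504 ≡ 828 (mod 2881)
8^512 ≡ 828^2 = 685584 ≡ 2787 (mod 2881)
8^1024 ≡ 2787^2 = 7767369 ≡ 193 (mod 2881)
8^2048 ≡ 193^2 = 37249 ≡ 2677 (mod 2881)
2880 = 2048 + 512 + 256 + 64 in binary powers of 2.
So 8^2880 ≡ 2677 · 2787 · 828 · 2099 ≡ 692 (mod 2881).
Since 692 ≠ 1, base 8 is a Fermat witness: 2881 is composite.

692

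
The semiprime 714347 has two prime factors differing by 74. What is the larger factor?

883

Since p = q + 74, we have 714347 = q(q + 74), so q² + 74q − 714347 = 0.
Discriminant: 74² + 4·714347 = 5476 + 2857388 = 2862864; √2862864 = 1692.
q = (−74 + 1692)/2 = 809, and p = q + 74 = 883.
Check: 809 · 883 = 714347.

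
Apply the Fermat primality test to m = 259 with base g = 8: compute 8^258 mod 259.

8^1 ≡ 8 (mod 259)
8^2 ≡ 8^2 = 64 ≡ 64 (mod 259)
8^4 ≡ 64^2 = 4096 ≡ 211 (mod 259)
8^8 ≡ 211^2 = 44521 ≡ 232 (mod 259)
8^16 ≡ 232^2 = 53824 ≡ 211 (mod 259)
8^32 ≡ 211^2 = 44521 ≡ 232 (mod 259)
8^64 ≡ 232^2 = 53824 ≡ 211 (mod 259)
8^128 ≡ 211^2 = 44521 ≡ 232 (mod 259)
8^256 ≡ 232^2 = 53824 ≡ 211 (mod 259)
258 = 256 + 2 in binary powers of 2.
So 8^258 ≡ 211 · 64 ≡ 36 (mod 259).
Since 36 ≠ 1, base 8 is a Fermat witness: 259 is composite.

36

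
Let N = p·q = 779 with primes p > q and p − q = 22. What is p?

Since p = q + 22, we have 779 = q(q + 22), so q² + 22q − 779 = 0.
Discriminant: 22² + 4·779 = 484 + 3116 = 3600; √3600 = 60.
q = (−22 + 60)/2 = 19, and p = q + 22 = 41.
Check: 19 · 41 = 779.

41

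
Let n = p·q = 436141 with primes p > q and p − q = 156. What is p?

Since p = q + 156, we have 436141 = q(q + 156), so q² + 156q − 436141 = 0.
Discriminant: 156² + 4·436141 = 24336 + 1744564 = 1768900; √1768900 = 1330.
q = (−156 + 1330)/2 = 587, and p = q + 156 = 743.
Check: 587 · 743 = 436141.

743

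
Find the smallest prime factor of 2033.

19

2033 is odd.
Digit sum 8, not divisible by 3.
Ends in 3: not divisible by 5.
7: 2033 = 7·290 + 3
11: 2033 = 11·184 + 9
13: 2033 = 13·156 + 5
17: 2033 = 17·119 + 10
19: 2033 = 19·107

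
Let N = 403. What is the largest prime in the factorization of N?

403 = 13 · 31
31 is prime.
So 403 = 13 · 31; the largest prime factor is 31.

31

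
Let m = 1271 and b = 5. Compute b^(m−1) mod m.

532

5^1 ≡ 5 (mod 1271)
5^2 ≡ 5^2 = 25 ≡ 25 (mod 1271)
5^4 ≡ 25^2 = 625 ≡ 625 (mod 1271)
5^8 ≡ 625^2 = 390625 ≡ 428 (mod 1271)
5^16 ≡ 428^2 = 183184 ≡ 160 (mod 1271)
5^32 ≡ 160^2 = 25600 ≡ 180 (mod 1271)
5^64 ≡ 180^2 = 32400 ≡ 625 (mod 1271)
5^128 ≡ 625^2 = 390625 ≡ 428 (mod 1271)
5^256 ≡ 428^2 = 183184 ≡ 160 (mod 1271)
5^512 ≡ 160^2 = 25600 ≡ 180 (mod 1271)
5^1024 ≡ 180^2 = 32400 ≡ 625 (mod 1271)
1270 = 1024 + 128 + 64 + 32 + 16 + 4 + 2 in binary powers of 2.
So 5^1270 ≡ 625 · 428 · 625 · 180 · 160 · 625 · 25 ≡ 532 (mod 1271).
Since 532 ≠ 1, base 5 is a Fermat witness: 1271 is composite.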